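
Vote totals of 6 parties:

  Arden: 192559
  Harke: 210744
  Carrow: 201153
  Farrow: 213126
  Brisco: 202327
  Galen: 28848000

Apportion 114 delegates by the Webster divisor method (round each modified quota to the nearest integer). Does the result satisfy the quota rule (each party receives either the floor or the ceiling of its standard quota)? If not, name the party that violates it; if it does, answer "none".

Galen

Standard quotas: Arden 0.735, Harke 0.804, Carrow 0.768, Farrow 0.813, Brisco 0.772, Galen 110.107.
Webster allocation: Arden 1, Harke 1, Carrow 1, Farrow 1, Brisco 1, Galen 109.
Galen has quota 110.107 (lower 110, upper 111) but receives 109 — outside the quota interval.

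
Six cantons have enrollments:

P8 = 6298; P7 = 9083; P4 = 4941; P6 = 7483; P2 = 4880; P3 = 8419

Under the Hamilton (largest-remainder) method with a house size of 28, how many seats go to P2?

3

Total 41104; standard divisor 41104/28 = 1468.
Standard quotas: P8 4.2902, P7 6.1873, P4 3.3658, P6 5.0974, P2 3.3243, P3 5.7350.
Lower quotas: P8 4, P7 6, P4 3, P6 5, P2 3, P3 5 (sum 26, leaving 2 seats).
Remainders in descending order: P3 0.7350, P4 0.3658, P2 0.3243, P8 0.2902, P7 0.1873, P6 0.0974.
Largest remainders: P3, P4 receive the extra seats.
P2 receives 3.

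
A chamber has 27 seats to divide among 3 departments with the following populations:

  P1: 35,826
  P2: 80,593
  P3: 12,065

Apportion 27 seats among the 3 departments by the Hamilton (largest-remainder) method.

Standard divisor: 128484 ÷ 27 ≈ 4758.667.
Standard quotas: P1 7.5286, P2 16.9360, P3 2.5354.
Lower quotas: P1 7, P2 16, P3 2 (sum 25, leaving 2 seats).
Remainders in descending order: P2 0.9360, P3 0.5354, P1 0.5286.
The surplus seats go to P2, P3.

P1 7, P2 17, P3 3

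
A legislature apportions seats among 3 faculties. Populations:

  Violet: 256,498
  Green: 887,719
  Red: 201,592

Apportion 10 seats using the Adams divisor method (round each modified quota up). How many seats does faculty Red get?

2

Standard divisor 1345809/10 ≈ 134580.9; standard quotas: Violet 1.906, Green 6.596, Red 1.498.
Rounding up gives 2, 7, 2 = 11 seats, so the divisor must be adjusted.
With modified divisor 162700: modified quotas Violet 1.577, Green 5.456, Red 1.239.
Rounding up: Violet 2, Green 6, Red 2 (total 10).
Red receives 2.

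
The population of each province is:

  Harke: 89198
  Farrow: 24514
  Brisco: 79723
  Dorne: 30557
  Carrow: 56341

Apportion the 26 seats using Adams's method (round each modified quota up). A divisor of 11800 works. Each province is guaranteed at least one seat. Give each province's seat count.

Harke=8, Farrow=3, Brisco=7, Dorne=3, Carrow=5

With modified divisor 11800: modified quotas Harke 7.559, Farrow 2.077, Brisco 6.756, Dorne 2.590, Carrow 4.775.
Rounding up: Harke 8, Farrow 3, Brisco 7, Dorne 3, Carrow 5 (total 26).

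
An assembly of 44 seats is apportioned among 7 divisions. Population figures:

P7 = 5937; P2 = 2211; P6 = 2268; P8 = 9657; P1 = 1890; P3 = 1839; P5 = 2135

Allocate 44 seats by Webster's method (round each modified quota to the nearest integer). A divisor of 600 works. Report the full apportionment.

P7=10, P2=4, P6=4, P8=16, P1=3, P3=3, P5=4

With modified divisor 600: modified quotas P7 9.895, P2 3.685, P6 3.780, P8 16.095, P1 3.150, P3 3.065, P5 3.558.
Rounding to the nearest integer: P7 10, P2 4, P6 4, P8 16, P1 3, P3 3, P5 4 (total 44).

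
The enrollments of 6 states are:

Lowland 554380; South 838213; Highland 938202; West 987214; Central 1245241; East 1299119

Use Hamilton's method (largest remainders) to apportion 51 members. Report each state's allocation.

Total 5862369; standard divisor 5862369/51 ≈ 114948.412.
Standard quotas: Lowland 4.8229, South 7.2921, Highland 8.1619, West 8.5883, Central 10.8330, East 11.3018.
Lower quotas: Lowland 4, South 7, Highland 8, West 8, Central 10, East 11 (sum 48, leaving 3 seats).
Remainders in descending order: Central 0.8330, Lowland 0.8229, West 0.5883, East 0.3018, South 0.2921, Highland 0.1619.
Largest remainders: Central, Lowland, West receive the extra seats.

Lowland=5; South=7; Highland=8; West=9; Central=11; East=11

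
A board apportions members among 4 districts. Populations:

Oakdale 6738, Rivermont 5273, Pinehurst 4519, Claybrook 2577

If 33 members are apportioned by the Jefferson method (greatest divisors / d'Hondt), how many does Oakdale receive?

12

Standard divisor 19107/33 ≈ 579; standard quotas: Oakdale 11.637, Rivermont 9.107, Pinehurst 7.805, Claybrook 4.451.
Rounding down gives 11, 9, 7, 4 = 31 seats, so the divisor must be adjusted.
With modified divisor 540: modified quotas Oakdale 12.478, Rivermont 9.765, Pinehurst 8.369, Claybrook 4.772.
Rounding down: Oakdale 12, Rivermont 9, Pinehurst 8, Claybrook 4 (total 33).
Oakdale receives 12.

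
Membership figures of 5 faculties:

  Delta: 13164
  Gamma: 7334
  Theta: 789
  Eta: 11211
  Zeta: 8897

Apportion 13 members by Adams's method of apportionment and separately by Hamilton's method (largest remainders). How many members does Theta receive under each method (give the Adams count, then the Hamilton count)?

Adams: Delta 4, Gamma 2, Theta 1, Eta 3, Zeta 3.
Hamilton: Delta 4, Gamma 2, Theta 0, Eta 4, Zeta 3.
Theta gets 1 under Adams and 0 under Hamilton.

1 and 0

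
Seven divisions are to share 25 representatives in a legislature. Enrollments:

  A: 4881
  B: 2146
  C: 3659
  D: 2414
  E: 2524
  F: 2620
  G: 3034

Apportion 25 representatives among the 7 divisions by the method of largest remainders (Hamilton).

The standard divisor is 21278/25 ≈ 851.12.
Standard quotas: A 5.735, B 2.521, C 4.299, D 2.836, E 2.966, F 3.078, G 3.565.
Lower quotas: A 5, B 2, C 4, D 2, E 2, F 3, G 3 (sum 21, leaving 4 seats).
Remainders in descending order: E 0.966, D 0.836, A 0.735, G 0.565, B 0.521, C 0.299, F 0.078.
Largest remainders: E, D, A, G receive the extra seats.

A: 6, B: 2, C: 4, D: 3, E: 3, F: 3, G: 4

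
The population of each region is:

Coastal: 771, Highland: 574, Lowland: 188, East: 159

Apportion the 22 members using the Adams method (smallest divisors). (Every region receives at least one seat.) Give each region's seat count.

Standard divisor 1692/22 ≈ 76.909; standard quotas: Coastal 10.025, Highland 7.463, Lowland 2.444, East 2.067.
Rounding up gives 11, 8, 3, 3 = 25 seats, so the divisor must be adjusted.
With modified divisor 84: modified quotas Coastal 9.179, Highland 6.833, Lowland 2.238, East 1.893.
Rounding up: Coastal 10, Highland 7, Lowland 3, East 2 (total 22).

Coastal 10; Highland 7; Lowland 3; East 2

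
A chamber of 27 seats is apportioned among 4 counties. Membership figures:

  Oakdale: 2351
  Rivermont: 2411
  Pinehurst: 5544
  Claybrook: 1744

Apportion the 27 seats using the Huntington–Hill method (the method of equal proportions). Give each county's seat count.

Oakdale=5; Rivermont=5; Pinehurst=13; Claybrook=4

With divisor 442: modified quotas Oakdale 5.319, Rivermont 5.455, Pinehurst 12.543, Claybrook 3.946.
Geometric-mean thresholds: Oakdale √(5·6)=5.477, Rivermont √(5·6)=5.477, Pinehurst √(12·13)=12.490, Claybrook √(3·4)=3.464.
Each quota rounded against its threshold gives Oakdale 5, Rivermont 5, Pinehurst 13, Claybrook 4 (total 27).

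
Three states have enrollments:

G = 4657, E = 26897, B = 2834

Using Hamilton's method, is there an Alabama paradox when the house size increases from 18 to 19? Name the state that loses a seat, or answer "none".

At 18 seats: G 2, E 14, B 2.
At 19 seats: G 3, E 15, B 1.
B drops from 2 to 1.

B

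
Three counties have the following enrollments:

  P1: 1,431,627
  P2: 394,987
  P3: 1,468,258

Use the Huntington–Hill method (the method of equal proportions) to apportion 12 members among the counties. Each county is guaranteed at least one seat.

With divisor 273682: modified quotas P1 5.231, P2 1.443, P3 5.365.
Geometric-mean thresholds: P1 √(5·6)=5.477, P2 √(1·2)=1.414, P3 √(5·6)=5.477.
Each quota rounded against its threshold gives P1 5, P2 2, P3 5 (total 12).

P1 5, P2 2, P3 5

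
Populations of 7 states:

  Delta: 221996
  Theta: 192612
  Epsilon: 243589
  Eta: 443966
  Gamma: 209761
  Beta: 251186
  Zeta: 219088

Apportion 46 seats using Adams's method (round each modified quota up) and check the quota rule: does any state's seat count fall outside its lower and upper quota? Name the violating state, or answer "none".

none

Standard quotas: Delta 5.730, Theta 4.971, Epsilon 6.287, Eta 11.459, Gamma 5.414, Beta 6.483, Zeta 5.655.
Adams allocation: Delta 6, Theta 5, Epsilon 6, Eta 11, Gamma 6, Beta 6, Zeta 6.
Every allocation lies between the lower and upper quota.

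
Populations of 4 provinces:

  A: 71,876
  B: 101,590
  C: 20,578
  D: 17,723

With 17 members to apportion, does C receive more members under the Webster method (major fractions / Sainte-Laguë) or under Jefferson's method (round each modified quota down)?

Webster

Webster: A 6, B 8, C 2, D 1.
Jefferson: A 6, B 9, C 1, D 1.
C gets 2 under Webster and 1 under Jefferson.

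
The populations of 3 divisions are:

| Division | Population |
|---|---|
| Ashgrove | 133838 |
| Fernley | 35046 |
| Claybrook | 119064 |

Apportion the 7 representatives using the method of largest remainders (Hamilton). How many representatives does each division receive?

Ashgrove=3, Fernley=1, Claybrook=3

Total 287948; standard divisor 287948/7 ≈ 41135.429.
Standard quotas: Ashgrove 3.2536, Fernley 0.8520, Claybrook 2.8944.
Lower quotas: Ashgrove 3, Fernley 0, Claybrook 2 (sum 5, leaving 2 seats).
Remainders in descending order: Claybrook 0.8944, Fernley 0.8520, Ashgrove 0.2536.
Largest remainders: Claybrook, Fernley receive the extra seats.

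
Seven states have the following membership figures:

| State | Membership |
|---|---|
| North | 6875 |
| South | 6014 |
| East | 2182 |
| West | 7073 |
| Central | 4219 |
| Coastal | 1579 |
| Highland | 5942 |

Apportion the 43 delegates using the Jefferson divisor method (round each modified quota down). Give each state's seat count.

North 9, South 8, East 2, West 9, Central 5, Coastal 2, Highland 8

Standard divisor 33884/43 ≈ 788; standard quotas: North 8.725, South 7.632, East 2.769, West 8.976, Central 5.354, Coastal 2.004, Highland 7.541.
Rounding down gives 8, 7, 2, 8, 5, 2, 7 = 39 seats, so the divisor must be adjusted.
With modified divisor 740: modified quotas North 9.291, South 8.127, East 2.949, West 9.558, Central 5.701, Coastal 2.134, Highland 8.030.
Rounding down: North 9, South 8, East 2, West 9, Central 5, Coastal 2, Highland 8 (total 43).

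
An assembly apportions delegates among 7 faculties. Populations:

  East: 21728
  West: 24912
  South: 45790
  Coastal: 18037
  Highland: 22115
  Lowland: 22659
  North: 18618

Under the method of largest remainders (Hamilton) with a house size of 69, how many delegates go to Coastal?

7

The standard divisor is 173859/69 ≈ 2519.696.
Standard quotas: East 8.6233, West 9.8869, South 18.1728, Coastal 7.1584, Highland 8.7769, Lowland 8.9928, North 7.3890.
Lower quotas: East 8, West 9, South 18, Coastal 7, Highland 8, Lowland 8, North 7 (sum 65, leaving 4 seats).
Remainders in descending order: Lowland 0.9928, West 0.8869, Highland 0.7769, East 0.6233, North 0.3890, South 0.1728, Coastal 0.1584.
The surplus seats go to Lowland, West, Highland, East.
Coastal receives 7.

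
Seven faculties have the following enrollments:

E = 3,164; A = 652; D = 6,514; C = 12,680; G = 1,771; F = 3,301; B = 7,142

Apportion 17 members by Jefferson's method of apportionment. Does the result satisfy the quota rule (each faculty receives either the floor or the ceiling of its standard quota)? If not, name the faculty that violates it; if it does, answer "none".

Standard quotas: E 1.527, A 0.315, D 3.144, C 6.120, G 0.855, F 1.593, B 3.447.
Jefferson allocation: E 1, A 0, D 3, C 7, G 1, F 1, B 4.
Every allocation lies between the lower and upper quota.

none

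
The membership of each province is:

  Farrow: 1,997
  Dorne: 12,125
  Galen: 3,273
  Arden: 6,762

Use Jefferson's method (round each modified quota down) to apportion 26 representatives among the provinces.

Farrow 2, Dorne 14, Galen 3, Arden 7

Standard divisor 24157/26 ≈ 929.115; standard quotas: Farrow 2.149, Dorne 13.050, Galen 3.523, Arden 7.278.
Rounding down gives 2, 13, 3, 7 = 25 seats, so the divisor must be adjusted.
With modified divisor 860: modified quotas Farrow 2.322, Dorne 14.099, Galen 3.806, Arden 7.863.
Rounding down: Farrow 2, Dorne 14, Galen 3, Arden 7 (total 26).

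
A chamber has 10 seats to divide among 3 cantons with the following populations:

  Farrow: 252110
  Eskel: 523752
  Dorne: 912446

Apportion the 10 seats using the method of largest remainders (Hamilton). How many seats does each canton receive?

Farrow=2, Eskel=3, Dorne=5

Total 1688308; standard divisor 1688308/10 ≈ 168830.8.
Standard quotas: Farrow 1.4933, Eskel 3.1022, Dorne 5.4045.
Lower quotas: Farrow 1, Eskel 3, Dorne 5 (sum 9, leaving 1 seat).
Remainders in descending order: Farrow 0.4933, Dorne 0.4045, Eskel 0.1022.
Largest remainder: Farrow receives the extra seat.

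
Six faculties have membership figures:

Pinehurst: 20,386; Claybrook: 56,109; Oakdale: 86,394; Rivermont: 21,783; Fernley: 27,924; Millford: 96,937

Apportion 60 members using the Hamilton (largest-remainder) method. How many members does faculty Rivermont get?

4

The standard divisor is 309533/60 ≈ 5158.883.
Standard quotas: Pinehurst 3.9516, Claybrook 10.8762, Oakdale 16.7466, Rivermont 4.2224, Fernley 5.4128, Millford 18.7903.
Lower quotas: Pinehurst 3, Claybrook 10, Oakdale 16, Rivermont 4, Fernley 5, Millford 18 (sum 56, leaving 4 seats).
Remainders in descending order: Pinehurst 0.9516, Claybrook 0.8762, Millford 0.7903, Oakdale 0.7466, Fernley 0.4128, Rivermont 0.2224.
The surplus seats go to Pinehurst, Claybrook, Millford, Oakdale.
Rivermont receives 4.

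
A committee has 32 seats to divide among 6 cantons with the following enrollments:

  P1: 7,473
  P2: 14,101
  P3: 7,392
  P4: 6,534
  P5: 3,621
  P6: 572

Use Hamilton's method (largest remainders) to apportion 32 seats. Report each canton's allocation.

P1 6, P2 11, P3 6, P4 5, P5 3, P6 1

Standard divisor: 39693 ÷ 32 ≈ 1240.406.
Standard quotas: P1 6.0246, P2 11.3680, P3 5.9593, P4 5.2676, P5 2.9192, P6 0.4611.
Lower quotas: P1 6, P2 11, P3 5, P4 5, P5 2, P6 0 (sum 29, leaving 3 seats).
Remainders in descending order: P3 0.9593, P5 0.9192, P6 0.4611, P2 0.3680, P4 0.2676, P1 0.0246.
Largest remainders: P3, P5, P6 receive the extra seats.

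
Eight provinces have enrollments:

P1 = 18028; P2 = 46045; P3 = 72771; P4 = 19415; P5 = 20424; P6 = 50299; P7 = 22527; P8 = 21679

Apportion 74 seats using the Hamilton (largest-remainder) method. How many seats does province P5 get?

Total 271188; standard divisor 271188/74 ≈ 3664.703.
Standard quotas: P1 4.9194, P2 12.5645, P3 19.8573, P4 5.2978, P5 5.5732, P6 13.7253, P7 6.1470, P8 5.9156.
Lower quotas: P1 4, P2 12, P3 19, P4 5, P5 5, P6 13, P7 6, P8 5 (sum 69, leaving 5 seats).
Remainders in descending order: P1 0.9194, P8 0.9156, P3 0.8573, P6 0.7253, P5 0.5732, P2 0.5645, P4 0.2978, P7 0.1470.
Largest remainders: P1, P8, P3, P6, P5 receive the extra seats.
P5 receives 6.

6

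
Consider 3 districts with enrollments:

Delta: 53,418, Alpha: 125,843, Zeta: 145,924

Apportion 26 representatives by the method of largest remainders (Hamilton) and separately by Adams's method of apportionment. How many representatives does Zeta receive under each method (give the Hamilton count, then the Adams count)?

12 and 11

Hamilton: Delta 4, Alpha 10, Zeta 12.
Adams: Delta 5, Alpha 10, Zeta 11.
Zeta gets 12 under Hamilton and 11 under Adams.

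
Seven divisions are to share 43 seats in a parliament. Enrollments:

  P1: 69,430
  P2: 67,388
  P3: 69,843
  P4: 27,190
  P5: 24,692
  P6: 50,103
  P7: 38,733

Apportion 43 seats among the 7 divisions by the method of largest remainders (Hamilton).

P1=9, P2=8, P3=9, P4=3, P5=3, P6=6, P7=5

Standard divisor: 347379 ÷ 43 ≈ 8078.581.
Standard quotas: P1 8.5943, P2 8.3416, P3 8.6455, P4 3.3657, P5 3.0565, P6 6.2020, P7 4.7945.
Lower quotas: P1 8, P2 8, P3 8, P4 3, P5 3, P6 6, P7 4 (sum 40, leaving 3 seats).
Remainders in descending order: P7 0.7945, P3 0.6455, P1 0.5943, P4 0.3657, P2 0.3416, P6 0.2020, P5 0.0565.
Largest remainders: P7, P3, P1 receive the extra seats.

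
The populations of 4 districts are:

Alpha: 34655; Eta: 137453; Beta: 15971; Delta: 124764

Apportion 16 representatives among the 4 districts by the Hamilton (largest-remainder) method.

Alpha: 2; Eta: 7; Beta: 1; Delta: 6

The standard divisor is 312843/16 ≈ 19552.688.
Standard quotas: Alpha 1.7724, Eta 7.0299, Beta 0.8168, Delta 6.3809.
Lower quotas: Alpha 1, Eta 7, Beta 0, Delta 6 (sum 14, leaving 2 seats).
Remainders in descending order: Beta 0.8168, Alpha 0.7724, Delta 0.3809, Eta 0.0299.
The surplus seats go to Beta, Alpha.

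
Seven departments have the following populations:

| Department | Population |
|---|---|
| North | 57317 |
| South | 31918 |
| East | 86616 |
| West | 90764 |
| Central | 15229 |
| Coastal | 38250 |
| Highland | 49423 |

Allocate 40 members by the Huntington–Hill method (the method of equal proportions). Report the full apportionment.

North=6, South=4, East=9, West=10, Central=2, Coastal=4, Highland=5

With divisor 9172: modified quotas North 6.249, South 3.480, East 9.444, West 9.896, Central 1.660, Coastal 4.170, Highland 5.388.
Geometric-mean thresholds: North √(6·7)=6.481, South √(3·4)=3.464, East √(9·10)=9.487, West √(9·10)=9.487, Central √(1·2)=1.414, Coastal √(4·5)=4.472, Highland √(5·6)=5.477.
Each quota rounded against its threshold gives North 6, South 4, East 9, West 10, Central 2, Coastal 4, Highland 5 (total 40).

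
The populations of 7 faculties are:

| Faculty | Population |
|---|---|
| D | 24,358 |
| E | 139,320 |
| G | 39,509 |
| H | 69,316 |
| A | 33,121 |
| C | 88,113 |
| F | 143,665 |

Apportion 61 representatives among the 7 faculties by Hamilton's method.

Standard divisor: 537402 ÷ 61 ≈ 8809.869.
Standard quotas: D 2.7649, E 15.8141, G 4.4846, H 7.8680, A 3.7595, C 10.0016, F 16.3073.
Lower quotas: D 2, E 15, G 4, H 7, A 3, C 10, F 16 (sum 57, leaving 4 seats).
Remainders in descending order: H 0.8680, E 0.8141, D 0.7649, A 0.7595, G 0.4846, F 0.3073, C 0.0016.
The surplus seats go to H, E, D, A.

D: 3; E: 16; G: 4; H: 8; A: 4; C: 10; F: 16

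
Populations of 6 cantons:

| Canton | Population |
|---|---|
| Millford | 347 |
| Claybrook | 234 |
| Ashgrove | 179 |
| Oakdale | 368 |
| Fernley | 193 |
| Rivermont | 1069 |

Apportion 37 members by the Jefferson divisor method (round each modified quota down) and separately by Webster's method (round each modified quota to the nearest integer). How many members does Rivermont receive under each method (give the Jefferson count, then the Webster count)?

Jefferson: Millford 5, Claybrook 3, Ashgrove 3, Oakdale 6, Fernley 3, Rivermont 17.
Webster: Millford 5, Claybrook 4, Ashgrove 3, Oakdale 6, Fernley 3, Rivermont 16.
Rivermont gets 17 under Jefferson and 16 under Webster.

17 and 16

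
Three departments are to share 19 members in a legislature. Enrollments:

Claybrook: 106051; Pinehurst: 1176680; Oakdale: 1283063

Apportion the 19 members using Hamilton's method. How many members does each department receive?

The standard divisor is 2565794/19 ≈ 135041.789.
Standard quotas: Claybrook 0.7853, Pinehurst 8.7135, Oakdale 9.5012.
Lower quotas: Claybrook 0, Pinehurst 8, Oakdale 9 (sum 17, leaving 2 seats).
Remainders in descending order: Claybrook 0.7853, Pinehurst 0.7135, Oakdale 0.5012.
The surplus seats go to Claybrook, Pinehurst.

Claybrook 1; Pinehurst 9; Oakdale 9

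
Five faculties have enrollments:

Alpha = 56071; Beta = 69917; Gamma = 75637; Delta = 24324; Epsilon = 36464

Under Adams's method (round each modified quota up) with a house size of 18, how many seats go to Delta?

2

Standard divisor 262413/18 ≈ 14578.5; standard quotas: Alpha 3.846, Beta 4.796, Gamma 5.188, Delta 1.668, Epsilon 2.501.
Rounding up gives 4, 5, 6, 2, 3 = 20 seats, so the divisor must be adjusted.
With modified divisor 17900: modified quotas Alpha 3.132, Beta 3.906, Gamma 4.226, Delta 1.359, Epsilon 2.037.
Rounding up: Alpha 4, Beta 4, Gamma 5, Delta 2, Epsilon 3 (total 18).
Delta receives 2.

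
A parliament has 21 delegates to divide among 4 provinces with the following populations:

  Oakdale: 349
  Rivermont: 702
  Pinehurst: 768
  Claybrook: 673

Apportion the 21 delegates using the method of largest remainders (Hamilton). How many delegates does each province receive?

Oakdale 3, Rivermont 6, Pinehurst 6, Claybrook 6

Standard divisor: 2492 ÷ 21 ≈ 118.667.
Standard quotas: Oakdale 2.941, Rivermont 5.916, Pinehurst 6.472, Claybrook 5.671.
Lower quotas: Oakdale 2, Rivermont 5, Pinehurst 6, Claybrook 5 (sum 18, leaving 3 seats).
Remainders in descending order: Oakdale 0.941, Rivermont 0.916, Claybrook 0.671, Pinehurst 0.472.
Largest remainders: Oakdale, Rivermont, Claybrook receive the extra seats.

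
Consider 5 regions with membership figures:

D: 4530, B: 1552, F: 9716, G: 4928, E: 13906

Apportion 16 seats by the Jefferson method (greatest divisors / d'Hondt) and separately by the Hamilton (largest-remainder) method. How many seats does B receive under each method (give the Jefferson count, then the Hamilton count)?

Jefferson: D 2, B 0, F 5, G 2, E 7.
Hamilton: D 2, B 1, F 5, G 2, E 6.
B gets 0 under Jefferson and 1 under Hamilton.

0 and 1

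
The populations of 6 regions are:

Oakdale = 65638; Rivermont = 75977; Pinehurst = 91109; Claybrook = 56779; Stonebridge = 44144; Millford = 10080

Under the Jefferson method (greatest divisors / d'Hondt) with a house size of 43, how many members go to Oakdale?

Standard divisor 343727/43 ≈ 7993.651; standard quotas: Oakdale 8.211, Rivermont 9.505, Pinehurst 11.398, Claybrook 7.103, Stonebridge 5.522, Millford 1.261.
Rounding down gives 8, 9, 11, 7, 5, 1 = 41 seats, so the divisor must be adjusted.
With modified divisor 7500: modified quotas Oakdale 8.752, Rivermont 10.130, Pinehurst 12.148, Claybrook 7.571, Stonebridge 5.886, Millford 1.344.
Rounding down: Oakdale 8, Rivermont 10, Pinehurst 12, Claybrook 7, Stonebridge 5, Millford 1 (total 43).
Oakdale receives 8.

8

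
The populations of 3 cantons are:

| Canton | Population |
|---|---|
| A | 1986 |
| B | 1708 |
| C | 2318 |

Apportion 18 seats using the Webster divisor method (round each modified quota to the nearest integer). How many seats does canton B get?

Standard divisor 6012/18 ≈ 334; standard quotas: A 5.946, B 5.114, C 6.940.
Rounding to the nearest integer gives A 6, B 5, C 7 — total 18, matching the house size, so no adjustment is needed.
B receives 5.

5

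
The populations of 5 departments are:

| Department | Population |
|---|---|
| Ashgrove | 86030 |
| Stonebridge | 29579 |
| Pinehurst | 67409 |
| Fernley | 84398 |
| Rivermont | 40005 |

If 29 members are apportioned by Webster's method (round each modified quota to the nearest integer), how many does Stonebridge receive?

Standard divisor 307421/29 ≈ 10600.724; standard quotas: Ashgrove 8.115, Stonebridge 2.790, Pinehurst 6.359, Fernley 7.962, Rivermont 3.774.
Rounding to the nearest integer gives Ashgrove 8, Stonebridge 3, Pinehurst 6, Fernley 8, Rivermont 4 — total 29, matching the house size, so no adjustment is needed.
Stonebridge receives 3.

3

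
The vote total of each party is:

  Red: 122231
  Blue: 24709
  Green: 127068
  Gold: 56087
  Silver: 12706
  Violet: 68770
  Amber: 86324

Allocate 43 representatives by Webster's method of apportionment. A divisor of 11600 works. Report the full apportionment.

Red 11, Blue 2, Green 11, Gold 5, Silver 1, Violet 6, Amber 7

With modified divisor 11600: modified quotas Red 10.537, Blue 2.130, Green 10.954, Gold 4.835, Silver 1.095, Violet 5.928, Amber 7.442.
Rounding to the nearest integer: Red 11, Blue 2, Green 11, Gold 5, Silver 1, Violet 6, Amber 7 (total 43).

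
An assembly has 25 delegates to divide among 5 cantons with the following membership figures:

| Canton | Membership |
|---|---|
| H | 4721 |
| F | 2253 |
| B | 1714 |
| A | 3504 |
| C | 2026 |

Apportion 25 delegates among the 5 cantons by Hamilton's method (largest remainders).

Total 14218; standard divisor 14218/25 ≈ 568.72.
Standard quotas: H 8.301, F 3.962, B 3.014, A 6.161, C 3.562.
Lower quotas: H 8, F 3, B 3, A 6, C 3 (sum 23, leaving 2 seats).
Remainders in descending order: F 0.962, C 0.562, H 0.301, A 0.161, B 0.014.
Largest remainders: F, C receive the extra seats.

H 8, F 4, B 3, A 6, C 4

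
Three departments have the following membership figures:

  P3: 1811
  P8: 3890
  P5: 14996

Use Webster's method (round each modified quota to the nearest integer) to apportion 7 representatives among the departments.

P3=1; P8=1; P5=5

Standard divisor 20697/7 ≈ 2956.714; standard quotas: P3 0.613, P8 1.316, P5 5.072.
Rounding to the nearest integer gives P3 1, P8 1, P5 5 — total 7, matching the house size, so no adjustment is needed.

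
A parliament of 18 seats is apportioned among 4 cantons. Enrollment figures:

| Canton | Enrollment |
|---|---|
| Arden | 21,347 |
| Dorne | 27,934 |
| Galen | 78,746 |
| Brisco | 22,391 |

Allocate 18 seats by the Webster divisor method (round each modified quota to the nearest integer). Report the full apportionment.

Arden 3, Dorne 3, Galen 9, Brisco 3

Standard divisor 150418/18 ≈ 8356.556; standard quotas: Arden 2.555, Dorne 3.343, Galen 9.423, Brisco 2.679.
Rounding to the nearest integer gives Arden 3, Dorne 3, Galen 9, Brisco 3 — total 18, matching the house size, so no adjustment is needed.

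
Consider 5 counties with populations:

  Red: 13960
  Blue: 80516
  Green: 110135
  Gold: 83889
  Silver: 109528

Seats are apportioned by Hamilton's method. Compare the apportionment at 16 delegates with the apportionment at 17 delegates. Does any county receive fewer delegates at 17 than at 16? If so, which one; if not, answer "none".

none

At 16 seats: Red 1, Blue 3, Green 5, Gold 3, Silver 4.
At 17 seats: Red 1, Blue 3, Green 5, Gold 3, Silver 5.
No county's allocation decreased.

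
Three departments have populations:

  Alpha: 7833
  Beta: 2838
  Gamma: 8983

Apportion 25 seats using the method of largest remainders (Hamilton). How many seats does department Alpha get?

Total 19654; standard divisor 19654/25 ≈ 786.16.
Standard quotas: Alpha 9.9636, Beta 3.6100, Gamma 11.4264.
Lower quotas: Alpha 9, Beta 3, Gamma 11 (sum 23, leaving 2 seats).
Remainders in descending order: Alpha 0.9636, Beta 0.6100, Gamma 0.4264.
Largest remainders: Alpha, Beta receive the extra seats.
Alpha receives 10.

10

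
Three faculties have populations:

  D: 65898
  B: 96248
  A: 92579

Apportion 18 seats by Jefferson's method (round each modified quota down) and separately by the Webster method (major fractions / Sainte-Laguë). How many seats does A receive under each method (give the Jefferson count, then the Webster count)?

7 and 6

Jefferson: D 4, B 7, A 7.
Webster: D 5, B 7, A 6.
A gets 7 under Jefferson and 6 under Webster.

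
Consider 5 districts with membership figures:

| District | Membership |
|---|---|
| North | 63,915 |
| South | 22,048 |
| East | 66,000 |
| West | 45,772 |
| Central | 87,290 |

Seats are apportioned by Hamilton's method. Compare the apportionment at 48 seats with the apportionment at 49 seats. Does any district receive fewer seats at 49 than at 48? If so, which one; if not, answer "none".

At 48 seats: North 11, South 4, East 11, West 8, Central 14.
At 49 seats: North 11, South 4, East 11, West 8, Central 15.
No district's allocation decreased.

none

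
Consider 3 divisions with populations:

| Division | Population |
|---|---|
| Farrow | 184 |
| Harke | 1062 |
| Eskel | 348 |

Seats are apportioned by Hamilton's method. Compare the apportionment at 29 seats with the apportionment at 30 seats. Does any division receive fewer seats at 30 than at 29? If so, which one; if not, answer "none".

Farrow

At 29 seats: Farrow 4, Harke 19, Eskel 6.
At 30 seats: Farrow 3, Harke 20, Eskel 7.
Farrow drops from 4 to 3.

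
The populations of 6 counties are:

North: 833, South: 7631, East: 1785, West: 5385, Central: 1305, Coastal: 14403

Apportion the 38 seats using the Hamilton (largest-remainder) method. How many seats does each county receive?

North 1; South 9; East 2; West 7; Central 2; Coastal 17

Total 31342; standard divisor 31342/38 ≈ 824.789.
Standard quotas: North 1.0100, South 9.2521, East 2.1642, West 6.5289, Central 1.5822, Coastal 17.4626.
Lower quotas: North 1, South 9, East 2, West 6, Central 1, Coastal 17 (sum 36, leaving 2 seats).
Remainders in descending order: Central 0.5822, West 0.5289, Coastal 0.4626, South 0.2521, East 0.1642, North 0.0100.
Largest remainders: Central, West receive the extra seats.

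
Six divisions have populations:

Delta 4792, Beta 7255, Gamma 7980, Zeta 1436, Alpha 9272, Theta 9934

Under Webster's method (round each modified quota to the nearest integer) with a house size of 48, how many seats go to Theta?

Standard divisor 40669/48 ≈ 847.271; standard quotas: Delta 5.656, Beta 8.563, Gamma 9.418, Zeta 1.695, Alpha 10.943, Theta 11.725.
Rounding to the nearest integer gives 6, 9, 9, 2, 11, 12 = 49 seats, so the divisor must be adjusted.
With modified divisor 860: modified quotas Delta 5.572, Beta 8.436, Gamma 9.279, Zeta 1.670, Alpha 10.781, Theta 11.551.
Rounding to the nearest integer: Delta 6, Beta 8, Gamma 9, Zeta 2, Alpha 11, Theta 12 (total 48).
Theta receives 12.

12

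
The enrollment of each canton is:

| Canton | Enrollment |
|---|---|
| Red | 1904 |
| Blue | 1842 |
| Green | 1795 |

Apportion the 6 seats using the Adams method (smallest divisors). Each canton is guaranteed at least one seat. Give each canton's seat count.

Red=2; Blue=2; Green=2

Standard divisor 5541/6 ≈ 923.5; standard quotas: Red 2.062, Blue 1.995, Green 1.944.
Rounding up gives 3, 2, 2 = 7 seats, so the divisor must be adjusted.
With modified divisor 1400: modified quotas Red 1.360, Blue 1.316, Green 1.282.
Rounding up: Red 2, Blue 2, Green 2 (total 6).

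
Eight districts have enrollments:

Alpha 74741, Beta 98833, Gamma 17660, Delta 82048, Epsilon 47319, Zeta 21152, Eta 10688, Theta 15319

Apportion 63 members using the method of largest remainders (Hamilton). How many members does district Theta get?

Total 367760; standard divisor 367760/63 ≈ 5837.46.
Standard quotas: Alpha 12.8037, Beta 16.9308, Gamma 3.0253, Delta 14.0554, Epsilon 8.1061, Zeta 3.6235, Eta 1.8309, Theta 2.6243.
Lower quotas: Alpha 12, Beta 16, Gamma 3, Delta 14, Epsilon 8, Zeta 3, Eta 1, Theta 2 (sum 59, leaving 4 seats).
Remainders in descending order: Beta 0.9308, Eta 0.8309, Alpha 0.8037, Theta 0.6243, Zeta 0.6235, Epsilon 0.1061, Delta 0.0554, Gamma 0.0253.
The surplus seats go to Beta, Eta, Alpha, Theta.
Theta receives 3.

3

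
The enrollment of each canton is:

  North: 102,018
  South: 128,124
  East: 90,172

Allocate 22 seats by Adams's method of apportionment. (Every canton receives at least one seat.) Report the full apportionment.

Standard divisor 320314/22 ≈ 14559.727; standard quotas: North 7.007, South 8.800, East 6.193.
Rounding up gives 8, 9, 7 = 24 seats, so the divisor must be adjusted.
With modified divisor 15500: modified quotas North 6.582, South 8.266, East 5.818.
Rounding up: North 7, South 9, East 6 (total 22).

North: 7, South: 9, East: 6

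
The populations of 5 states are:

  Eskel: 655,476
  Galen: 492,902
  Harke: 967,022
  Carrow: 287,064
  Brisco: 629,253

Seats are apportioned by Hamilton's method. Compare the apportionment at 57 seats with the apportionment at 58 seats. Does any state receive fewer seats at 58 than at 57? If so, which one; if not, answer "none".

Carrow

At 57 seats: Eskel 12, Galen 9, Harke 18, Carrow 6, Brisco 12.
At 58 seats: Eskel 13, Galen 9, Harke 19, Carrow 5, Brisco 12.
Carrow drops from 6 to 5.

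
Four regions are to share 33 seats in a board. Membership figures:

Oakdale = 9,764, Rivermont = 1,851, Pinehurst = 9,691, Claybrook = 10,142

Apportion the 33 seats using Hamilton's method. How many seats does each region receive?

The standard divisor is 31448/33 ≈ 952.97.
Standard quotas: Oakdale 10.2459, Rivermont 1.9423, Pinehurst 10.1693, Claybrook 10.6425.
Lower quotas: Oakdale 10, Rivermont 1, Pinehurst 10, Claybrook 10 (sum 31, leaving 2 seats).
Remainders in descending order: Rivermont 0.9423, Claybrook 0.6425, Oakdale 0.2459, Pinehurst 0.1693.
The surplus seats go to Rivermont, Claybrook.

Oakdale: 10; Rivermont: 2; Pinehurst: 10; Claybrook: 11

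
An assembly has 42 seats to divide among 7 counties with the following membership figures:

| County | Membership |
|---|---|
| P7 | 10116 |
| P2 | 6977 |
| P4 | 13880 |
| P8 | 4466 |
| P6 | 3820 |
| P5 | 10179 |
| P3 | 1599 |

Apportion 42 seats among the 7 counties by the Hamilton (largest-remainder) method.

P7=8, P2=6, P4=12, P8=4, P6=3, P5=8, P3=1

The standard divisor is 51037/42 ≈ 1215.167.
Standard quotas: P7 8.3248, P2 5.7416, P4 11.4223, P8 3.6752, P6 3.1436, P5 8.3766, P3 1.3159.
Lower quotas: P7 8, P2 5, P4 11, P8 3, P6 3, P5 8, P3 1 (sum 39, leaving 3 seats).
Remainders in descending order: P2 0.7416, P8 0.6752, P4 0.4223, P5 0.3766, P7 0.3248, P3 0.3159, P6 0.1436.
Largest remainders: P2, P8, P4 receive the extra seats.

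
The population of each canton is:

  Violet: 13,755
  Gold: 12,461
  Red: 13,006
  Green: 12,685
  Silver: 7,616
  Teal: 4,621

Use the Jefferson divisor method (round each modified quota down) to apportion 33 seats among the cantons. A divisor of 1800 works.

With modified divisor 1800: modified quotas Violet 7.642, Gold 6.923, Red 7.226, Green 7.047, Silver 4.231, Teal 2.567.
Rounding down: Violet 7, Gold 6, Red 7, Green 7, Silver 4, Teal 2 (total 33).

Violet: 7; Gold: 6; Red: 7; Green: 7; Silver: 4; Teal: 2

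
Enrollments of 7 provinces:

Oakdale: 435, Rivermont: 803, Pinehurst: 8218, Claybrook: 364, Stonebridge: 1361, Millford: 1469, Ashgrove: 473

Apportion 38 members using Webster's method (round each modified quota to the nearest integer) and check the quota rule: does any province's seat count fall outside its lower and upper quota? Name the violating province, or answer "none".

Standard quotas: Oakdale 1.260, Rivermont 2.325, Pinehurst 23.797, Claybrook 1.054, Stonebridge 3.941, Millford 4.254, Ashgrove 1.370.
Webster allocation: Oakdale 1, Rivermont 2, Pinehurst 25, Claybrook 1, Stonebridge 4, Millford 4, Ashgrove 1.
Pinehurst has quota 23.797 (lower 23, upper 24) but receives 25 — outside the quota interval.

Pinehurst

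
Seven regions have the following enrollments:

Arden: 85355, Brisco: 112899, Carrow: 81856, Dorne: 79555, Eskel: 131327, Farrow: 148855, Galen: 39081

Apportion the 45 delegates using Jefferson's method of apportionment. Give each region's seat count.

Standard divisor 678928/45 ≈ 15087.289; standard quotas: Arden 5.657, Brisco 7.483, Carrow 5.425, Dorne 5.273, Eskel 8.704, Farrow 9.866, Galen 2.590.
Rounding down gives 5, 7, 5, 5, 8, 9, 2 = 41 seats, so the divisor must be adjusted.
With modified divisor 13900: modified quotas Arden 6.141, Brisco 8.122, Carrow 5.889, Dorne 5.723, Eskel 9.448, Farrow 10.709, Galen 2.812.
Rounding down: Arden 6, Brisco 8, Carrow 5, Dorne 5, Eskel 9, Farrow 10, Galen 2 (total 45).

Arden=6, Brisco=8, Carrow=5, Dorne=5, Eskel=9, Farrow=10, Galen=2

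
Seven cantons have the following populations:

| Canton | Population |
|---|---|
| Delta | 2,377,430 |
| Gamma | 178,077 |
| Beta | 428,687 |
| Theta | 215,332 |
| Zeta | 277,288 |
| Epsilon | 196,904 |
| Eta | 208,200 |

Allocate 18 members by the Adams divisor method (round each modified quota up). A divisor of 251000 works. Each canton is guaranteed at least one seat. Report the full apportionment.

Delta 10, Gamma 1, Beta 2, Theta 1, Zeta 2, Epsilon 1, Eta 1

With modified divisor 251000: modified quotas Delta 9.472, Gamma 0.709, Beta 1.708, Theta 0.858, Zeta 1.105, Epsilon 0.784, Eta 0.829.
Rounding up: Delta 10, Gamma 1, Beta 2, Theta 1, Zeta 2, Epsilon 1, Eta 1 (total 18).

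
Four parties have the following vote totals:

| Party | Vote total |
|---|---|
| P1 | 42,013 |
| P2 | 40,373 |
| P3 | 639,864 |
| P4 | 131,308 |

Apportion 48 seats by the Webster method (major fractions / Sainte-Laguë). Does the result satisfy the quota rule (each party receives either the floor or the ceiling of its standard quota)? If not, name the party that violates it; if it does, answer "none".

P3

Standard quotas: P1 2.363, P2 2.270, P3 35.983, P4 7.384.
Webster allocation: P1 2, P2 2, P3 37, P4 7.
P3 has quota 35.983 (lower 35, upper 36) but receives 37 — outside the quota interval.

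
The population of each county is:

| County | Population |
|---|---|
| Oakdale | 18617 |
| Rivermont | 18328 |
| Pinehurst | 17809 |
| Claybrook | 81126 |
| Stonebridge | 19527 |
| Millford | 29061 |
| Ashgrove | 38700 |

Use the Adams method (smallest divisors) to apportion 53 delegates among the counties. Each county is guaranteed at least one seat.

Standard divisor 223168/53 ≈ 4210.717; standard quotas: Oakdale 4.421, Rivermont 4.353, Pinehurst 4.229, Claybrook 19.267, Stonebridge 4.637, Millford 6.902, Ashgrove 9.191.
Rounding up gives 5, 5, 5, 20, 5, 7, 10 = 57 seats, so the divisor must be adjusted.
With modified divisor 4540: modified quotas Oakdale 4.101, Rivermont 4.037, Pinehurst 3.923, Claybrook 17.869, Stonebridge 4.301, Millford 6.401, Ashgrove 8.524.
Rounding up: Oakdale 5, Rivermont 5, Pinehurst 4, Claybrook 18, Stonebridge 5, Millford 7, Ashgrove 9 (total 53).

Oakdale: 5; Rivermont: 5; Pinehurst: 4; Claybrook: 18; Stonebridge: 5; Millford: 7; Ashgrove: 9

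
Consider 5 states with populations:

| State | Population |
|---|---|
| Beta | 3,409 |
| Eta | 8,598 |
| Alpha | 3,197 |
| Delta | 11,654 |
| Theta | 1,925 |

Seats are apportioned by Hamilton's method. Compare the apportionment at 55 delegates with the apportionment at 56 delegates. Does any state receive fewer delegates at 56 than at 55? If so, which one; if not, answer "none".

At 55 seats: Beta 7, Eta 16, Alpha 6, Delta 22, Theta 4.
At 56 seats: Beta 6, Eta 17, Alpha 6, Delta 23, Theta 4.
Beta drops from 7 to 6.

Beta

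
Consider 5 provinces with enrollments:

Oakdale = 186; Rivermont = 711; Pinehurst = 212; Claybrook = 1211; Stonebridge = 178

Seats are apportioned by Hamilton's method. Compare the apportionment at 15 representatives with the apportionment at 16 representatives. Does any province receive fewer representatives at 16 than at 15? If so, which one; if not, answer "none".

At 15 seats: Oakdale 1, Rivermont 4, Pinehurst 2, Claybrook 7, Stonebridge 1.
At 16 seats: Oakdale 1, Rivermont 5, Pinehurst 1, Claybrook 8, Stonebridge 1.
Pinehurst drops from 2 to 1.

Pinehurst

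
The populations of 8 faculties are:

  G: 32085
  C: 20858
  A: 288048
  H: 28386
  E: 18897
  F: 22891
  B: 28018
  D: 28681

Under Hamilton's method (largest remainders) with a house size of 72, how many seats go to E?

The standard divisor is 467864/72 ≈ 6498.111.
Standard quotas: G 4.9376, C 3.2099, A 44.3280, H 4.3683, E 2.9081, F 3.5227, B 4.3117, D 4.4137.
Lower quotas: G 4, C 3, A 44, H 4, E 2, F 3, B 4, D 4 (sum 68, leaving 4 seats).
Remainders in descending order: G 0.9376, E 0.9081, F 0.5227, D 0.4137, H 0.3683, A 0.3280, B 0.3117, C 0.2099.
The surplus seats go to G, E, F, D.
E receives 3.

3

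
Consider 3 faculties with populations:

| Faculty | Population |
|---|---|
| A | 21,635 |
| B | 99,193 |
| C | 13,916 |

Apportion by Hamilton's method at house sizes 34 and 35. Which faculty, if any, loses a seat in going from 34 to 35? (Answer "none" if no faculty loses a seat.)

C

At 34 seats: A 5, B 25, C 4.
At 35 seats: A 6, B 26, C 3.
C drops from 4 to 3.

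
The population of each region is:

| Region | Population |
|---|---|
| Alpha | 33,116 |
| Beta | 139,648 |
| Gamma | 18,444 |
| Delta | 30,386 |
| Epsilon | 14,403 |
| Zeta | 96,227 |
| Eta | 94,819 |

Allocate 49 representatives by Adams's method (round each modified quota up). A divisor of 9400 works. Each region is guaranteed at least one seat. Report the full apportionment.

Alpha: 4; Beta: 15; Gamma: 2; Delta: 4; Epsilon: 2; Zeta: 11; Eta: 11

With modified divisor 9400: modified quotas Alpha 3.523, Beta 14.856, Gamma 1.962, Delta 3.233, Epsilon 1.532, Zeta 10.237, Eta 10.087.
Rounding up: Alpha 4, Beta 15, Gamma 2, Delta 4, Epsilon 2, Zeta 11, Eta 11 (total 49).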